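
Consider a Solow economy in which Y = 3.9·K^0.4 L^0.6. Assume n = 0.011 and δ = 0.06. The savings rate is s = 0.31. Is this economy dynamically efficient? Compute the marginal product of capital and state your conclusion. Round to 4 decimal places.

dynamically efficient; MPK ≈ 0.0916

Capital per worker breaks even when investment replaces (n + δ)·k; here n + δ = 0.071.
Steady-state k*: s·A·k^0.4 = 0.071·k gives k* = (0.31·3.9/0.071)^(1/0.6) ≈ 112.7059.
MPK = 0.4·3.9·112.7059^(-0.6) ≈ 0.0916.
MPK > n+δ = 0.071, so the economy is dynamically efficient (under-saving).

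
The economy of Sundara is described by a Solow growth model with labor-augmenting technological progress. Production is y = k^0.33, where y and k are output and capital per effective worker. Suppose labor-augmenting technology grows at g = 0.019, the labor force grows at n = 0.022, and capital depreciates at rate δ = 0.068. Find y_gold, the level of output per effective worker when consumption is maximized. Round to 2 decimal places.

n + g + δ = 0.022 + 0.019 + 0.068 = 0.109.
Golden rule sets MPK = n+g+δ: 0.33·k^(0.33−1) = 0.109, so k_gold = (0.33/0.109)^(1/0.67) ≈ 5.2245.
Output: y_gold = k_gold^0.33 = 5.2245^0.33 ≈ 1.7257.

y_gold ≈ 1.73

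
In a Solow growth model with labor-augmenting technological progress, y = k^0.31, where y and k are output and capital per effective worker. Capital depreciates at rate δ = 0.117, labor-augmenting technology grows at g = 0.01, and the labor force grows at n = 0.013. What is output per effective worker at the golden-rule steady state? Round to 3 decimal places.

Break-even investment rate: n + g + δ = 0.013 + 0.01 + 0.117 = 0.14.
At the golden rule the marginal product of capital equals n+g+δ: 0.31·k^(0.31−1) = 0.14. Solving, k_gold = (0.31/0.14)^(1/0.69) ≈ 3.1647.
Output: y_gold = k_gold^0.31 = 3.1647^0.31 ≈ 1.4292.

y_gold ≈ 1.429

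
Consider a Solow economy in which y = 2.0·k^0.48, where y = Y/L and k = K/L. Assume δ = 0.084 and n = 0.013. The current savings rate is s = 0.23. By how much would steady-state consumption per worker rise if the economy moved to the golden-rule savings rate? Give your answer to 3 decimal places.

Δc ≈ 2.150

n + δ = 0.013 + 0.084 = 0.097.
Current steady state (s = 0.23): k* = (0.23·2.0/0.097)^(1/0.52) ≈ 19.9514, y* = 2.0·19.9514^0.48 ≈ 8.4143, c* = (1−0.23)·8.4143 ≈ 6.4790.
Golden rule sets MPK = n+δ: 0.48·2.0·k^(0.48−1) = 0.097, so k_gold = (0.48·2.0/0.097)^(1/0.52) ≈ 82.1149.
y_gold = 2.0·82.1149^0.48 ≈ 16.5941, c_gold = y_gold − 0.097·k_gold ≈ 8.6289.
Gain: Δc = 8.6289 − 6.4790 ≈ 2.1499.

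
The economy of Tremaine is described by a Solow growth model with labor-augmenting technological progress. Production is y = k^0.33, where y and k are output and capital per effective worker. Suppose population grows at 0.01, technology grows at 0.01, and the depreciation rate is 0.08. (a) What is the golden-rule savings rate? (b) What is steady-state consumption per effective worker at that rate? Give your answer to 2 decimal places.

The effective depreciation rate is n + g + δ = 0.01 + 0.01 + 0.08 = 0.1.
For Cobb-Douglas, s_gold equals capital's share: s_gold = 0.33.
At the golden rule the marginal product of capital equals n+g+δ: 0.33·k^(0.33−1) = 0.1. Solving, k_gold = (0.33/0.1)^(1/0.67) ≈ 5.9416.
y_gold = 5.9416^0.33 ≈ 1.8005; c_gold = (1−0.33)·y_gold ≈ 1.2063.

(a) s_gold = 0.33; (b) c_gold ≈ 1.21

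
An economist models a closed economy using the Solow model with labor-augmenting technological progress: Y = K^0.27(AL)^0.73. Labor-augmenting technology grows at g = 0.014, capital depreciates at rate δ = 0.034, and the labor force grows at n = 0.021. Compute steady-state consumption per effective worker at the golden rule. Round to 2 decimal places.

c_gold ≈ 1.21

The effective depreciation rate is n + g + δ = 0.021 + 0.014 + 0.034 = 0.069.
Golden rule sets MPK = n+g+δ: 0.27·k^(0.27−1) = 0.069, so k_gold = (0.27/0.069)^(1/0.73) ≈ 6.4813.
y_gold = 6.4813^0.27 ≈ 1.6563.
c_gold = y_gold − (n+g+δ)·k_gold = 1.6563 − 0.069·6.4813 ≈ 1.2091.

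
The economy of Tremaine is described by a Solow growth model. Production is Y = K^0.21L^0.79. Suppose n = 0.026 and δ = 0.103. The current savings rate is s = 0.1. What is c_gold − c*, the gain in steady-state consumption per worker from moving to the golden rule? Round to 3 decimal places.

The effective depreciation rate is n + δ = 0.026 + 0.103 = 0.129.
Current steady state (s = 0.1): k* = (0.1/0.129)^(1/0.79) ≈ 0.7245, y* = 0.7245^0.21 ≈ 0.9346, c* = (1−0.1)·0.9346 ≈ 0.8411.
Setting f'(k) = n+δ gives 0.21·k^(0.21−1) = 0.129, hence k_gold = (0.21/0.129)^(1/0.79) ≈ 1.8530.
y_gold = 1.8530^0.21 ≈ 1.1383, c_gold = y_gold − 0.129·k_gold ≈ 0.8993.
Gain: Δc = 0.8993 − 0.8411 ≈ 0.0582.

Δc ≈ 0.058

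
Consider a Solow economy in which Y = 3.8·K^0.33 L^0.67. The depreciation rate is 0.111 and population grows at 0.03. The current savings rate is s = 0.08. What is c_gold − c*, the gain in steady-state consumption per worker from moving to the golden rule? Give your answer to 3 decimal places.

Δc ≈ 2.366

The effective depreciation rate is n + δ = 0.03 + 0.111 = 0.141.
Current steady state (s = 0.08): k* = (0.08·3.8/0.141)^(1/0.67) ≈ 3.1477, y* = 3.8·3.1477^0.33 ≈ 5.5478, c* = (1−0.08)·5.5478 ≈ 5.1040.
Maximizing c = f(k) − (n+δ)·k gives f'(k) = n+δ, i.e. 0.33·3.8·k^(0.33−1) = 0.141, so k_gold = (0.33·3.8/0.141)^(1/0.67) ≈ 26.0937.
y_gold = 3.8·26.0937^0.33 ≈ 11.1491, c_gold = y_gold − 0.141·k_gold ≈ 7.4699.
Gain: Δc = 7.4699 − 5.1040 ≈ 2.3659.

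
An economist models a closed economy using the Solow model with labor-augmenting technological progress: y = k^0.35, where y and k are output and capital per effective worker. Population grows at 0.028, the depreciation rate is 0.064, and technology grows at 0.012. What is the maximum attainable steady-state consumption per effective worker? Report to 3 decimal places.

c_gold ≈ 1.249

Break-even investment rate: n + g + δ = 0.028 + 0.012 + 0.064 = 0.104.
Setting f'(k) = n+g+δ gives 0.35·k^(0.35−1) = 0.104, hence k_gold = (0.35/0.104)^(1/0.65) ≈ 6.4688.
y_gold = 6.4688^0.35 ≈ 1.9222.
c_gold = y_gold − (n+g+δ)·k_gold = 1.9222 − 0.104·6.4688 ≈ 1.2494.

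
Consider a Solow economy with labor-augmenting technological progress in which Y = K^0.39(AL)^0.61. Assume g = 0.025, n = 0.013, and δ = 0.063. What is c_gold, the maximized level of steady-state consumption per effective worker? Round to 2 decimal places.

c_gold ≈ 1.45

Capital per effective worker breaks even when investment replaces (n + g + δ)·k; here n + g + δ = 0.101.
At the golden rule the marginal product of capital equals n+g+δ: 0.39·k^(0.39−1) = 0.101. Solving, k_gold = (0.39/0.101)^(1/0.61) ≈ 9.1596.
y_gold = 9.1596^0.39 ≈ 2.3721.
c_gold = y_gold − (n+g+δ)·k_gold = 2.3721 − 0.101·9.1596 ≈ 1.4470.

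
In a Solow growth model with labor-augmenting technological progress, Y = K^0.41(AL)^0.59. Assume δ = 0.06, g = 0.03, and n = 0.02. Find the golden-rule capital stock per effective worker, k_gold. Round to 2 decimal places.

k_gold ≈ 9.30

Capital per effective worker breaks even when investment replaces (n + g + δ)·k; here n + g + δ = 0.11.
Golden rule sets MPK = n+g+δ: 0.41·k^(0.41−1) = 0.11, so k_gold = (0.41/0.11)^(1/0.59) ≈ 9.2995.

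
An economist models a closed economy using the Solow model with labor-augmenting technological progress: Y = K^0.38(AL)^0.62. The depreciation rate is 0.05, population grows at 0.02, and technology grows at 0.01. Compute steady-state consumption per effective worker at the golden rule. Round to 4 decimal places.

n + g + δ = 0.02 + 0.01 + 0.05 = 0.08.
Setting f'(k) = n+g+δ gives 0.38·k^(0.38−1) = 0.08, hence k_gold = (0.38/0.08)^(1/0.62) ≈ 12.3436.
y_gold = 12.3436^0.38 ≈ 2.5986.
c_gold = y_gold − (n+g+δ)·k_gold = 2.5986 − 0.08·12.3436 ≈ 1.6112.

c_gold ≈ 1.6112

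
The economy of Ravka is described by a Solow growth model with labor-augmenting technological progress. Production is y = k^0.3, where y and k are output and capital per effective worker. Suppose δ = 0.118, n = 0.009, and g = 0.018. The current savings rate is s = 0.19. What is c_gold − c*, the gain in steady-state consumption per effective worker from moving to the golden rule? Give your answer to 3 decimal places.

Δc ≈ 0.046

Capital per effective worker breaks even when investment replaces (n + g + δ)·k; here n + g + δ = 0.145.
Current steady state (s = 0.19): k* = (0.19/0.145)^(1/0.7) ≈ 1.4713, y* = 1.4713^0.3 ≈ 1.1228, c* = (1−0.19)·1.1228 ≈ 0.9095.
At the golden rule the marginal product of capital equals n+g+δ: 0.3·k^(0.3−1) = 0.145. Solving, k_gold = (0.3/0.145)^(1/0.7) ≈ 2.8254.
y_gold = 2.8254^0.3 ≈ 1.3656, c_gold = y_gold − 0.145·k_gold ≈ 0.9559.
Gain: Δc = 0.9559 − 0.9095 ≈ 0.0464.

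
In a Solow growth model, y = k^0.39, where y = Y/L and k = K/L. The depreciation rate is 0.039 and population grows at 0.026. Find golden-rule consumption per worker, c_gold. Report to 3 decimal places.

c_gold ≈ 1.918

Capital per worker breaks even when investment replaces (n + δ)·k; here n + δ = 0.065.
Maximizing c = f(k) − (n+δ)·k gives f'(k) = n+δ, i.e. 0.39·k^(0.39−1) = 0.065, so k_gold = (0.39/0.065)^(1/0.61) ≈ 18.8650.
y_gold = 18.8650^0.39 ≈ 3.1442.
c_gold = y_gold − (n+δ)·k_gold = 3.1442 − 0.065·18.8650 ≈ 1.9179.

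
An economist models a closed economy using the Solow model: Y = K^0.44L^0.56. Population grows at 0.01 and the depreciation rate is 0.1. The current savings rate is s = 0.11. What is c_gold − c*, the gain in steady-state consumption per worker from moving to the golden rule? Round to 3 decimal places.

Capital per worker breaks even when investment replaces (n + δ)·k; here n + δ = 0.11.
Current steady state (s = 0.11): k* = (0.11/0.11)^(1/0.56) ≈ 1.0000, y* = 1.0000^0.44 ≈ 1.0000, c* = (1−0.11)·1.0000 ≈ 0.8900.
Golden rule sets MPK = n+δ: 0.44·k^(0.44−1) = 0.11, so k_gold = (0.44/0.11)^(1/0.56) ≈ 11.8880.
y_gold = 11.8880^0.44 ≈ 2.9720, c_gold = y_gold − 0.11·k_gold ≈ 1.6643.
Gain: Δc = 1.6643 − 0.8900 ≈ 0.7743.

Δc ≈ 0.774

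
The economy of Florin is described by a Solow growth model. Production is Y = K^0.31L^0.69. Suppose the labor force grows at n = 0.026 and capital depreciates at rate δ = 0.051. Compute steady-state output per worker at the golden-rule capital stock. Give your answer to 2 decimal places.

The effective depreciation rate is n + δ = 0.026 + 0.051 = 0.077.
At the golden rule the marginal product of capital equals n+δ: 0.31·k^(0.31−1) = 0.077. Solving, k_gold = (0.31/0.077)^(1/0.69) ≈ 7.5270.
Output: y_gold = k_gold^0.31 = 7.5270^0.31 ≈ 1.8696.

y_gold ≈ 1.87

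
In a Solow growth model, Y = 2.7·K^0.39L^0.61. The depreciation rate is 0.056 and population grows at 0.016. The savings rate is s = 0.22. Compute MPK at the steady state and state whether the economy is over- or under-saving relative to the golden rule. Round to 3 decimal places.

under-saving; MPK ≈ 0.128

Break-even investment rate: n + δ = 0.016 + 0.056 = 0.072.
Steady-state k*: s·A·k^0.39 = 0.072·k gives k* = (0.22·2.7/0.072)^(1/0.61) ≈ 31.7968.
MPK = 0.39·2.7·31.7968^(-0.61) ≈ 0.1276.
MPK > n+δ = 0.072, so the economy is dynamically efficient (under-saving).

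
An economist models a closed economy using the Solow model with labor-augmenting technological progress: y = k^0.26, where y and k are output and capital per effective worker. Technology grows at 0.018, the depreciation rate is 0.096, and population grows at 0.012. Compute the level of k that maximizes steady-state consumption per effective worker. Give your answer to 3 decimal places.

Break-even investment rate: n + g + δ = 0.012 + 0.018 + 0.096 = 0.126.
Maximizing c = f(k) − (n+g+δ)·k gives f'(k) = n+g+δ, i.e. 0.26·k^(0.26−1) = 0.126, so k_gold = (0.26/0.126)^(1/0.74) ≈ 2.6616.

k_gold ≈ 2.662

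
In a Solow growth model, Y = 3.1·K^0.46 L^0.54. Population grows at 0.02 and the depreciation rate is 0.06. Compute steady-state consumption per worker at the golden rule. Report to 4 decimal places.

c_gold ≈ 19.4736

The effective depreciation rate is n + δ = 0.02 + 0.06 = 0.08.
Setting f'(k) = n+δ gives 0.46·3.1·k^(0.46−1) = 0.08, hence k_gold = (0.46·3.1/0.08)^(1/0.54) ≈ 207.3583.
y_gold = 3.1·207.3583^0.46 ≈ 36.0623.
c_gold = y_gold − (n+δ)·k_gold = 36.0623 − 0.08·207.3583 ≈ 19.4736.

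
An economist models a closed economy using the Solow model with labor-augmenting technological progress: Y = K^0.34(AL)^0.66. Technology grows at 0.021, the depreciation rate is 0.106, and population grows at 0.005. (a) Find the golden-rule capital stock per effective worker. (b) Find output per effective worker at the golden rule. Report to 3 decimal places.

(a) k_gold ≈ 4.194; (b) y_gold ≈ 1.628

Capital per effective worker breaks even when investment replaces (n + g + δ)·k; here n + g + δ = 0.132.
Golden rule sets MPK = n+g+δ: 0.34·k^(0.34−1) = 0.132, so k_gold = (0.34/0.132)^(1/0.66) ≈ 4.1936.
y_gold = 4.1936^0.34 ≈ 1.6281.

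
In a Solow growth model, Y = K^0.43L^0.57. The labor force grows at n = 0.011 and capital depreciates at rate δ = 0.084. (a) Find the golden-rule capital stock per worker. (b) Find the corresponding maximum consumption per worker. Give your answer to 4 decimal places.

(a) k_gold ≈ 14.1394; (b) c_gold ≈ 1.7806

n + δ = 0.011 + 0.084 = 0.095.
Maximizing c = f(k) − (n+δ)·k gives f'(k) = n+δ, i.e. 0.43·k^(0.43−1) = 0.095, so k_gold = (0.43/0.095)^(1/0.57) ≈ 14.1394.
y_gold = 14.1394^0.43 ≈ 3.1238; c_gold = y_gold − 0.095·k_gold ≈ 1.7806.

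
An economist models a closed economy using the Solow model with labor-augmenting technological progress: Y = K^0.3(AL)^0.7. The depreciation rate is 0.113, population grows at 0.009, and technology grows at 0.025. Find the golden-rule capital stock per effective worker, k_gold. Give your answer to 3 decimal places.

k_gold ≈ 2.771

The effective depreciation rate is n + g + δ = 0.009 + 0.025 + 0.113 = 0.147.
Golden rule sets MPK = n+g+δ: 0.3·k^(0.3−1) = 0.147, so k_gold = (0.3/0.147)^(1/0.7) ≈ 2.7706.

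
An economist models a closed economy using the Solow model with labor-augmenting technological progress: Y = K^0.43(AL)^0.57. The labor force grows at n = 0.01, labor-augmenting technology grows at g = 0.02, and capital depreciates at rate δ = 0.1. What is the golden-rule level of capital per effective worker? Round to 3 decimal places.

n + g + δ = 0.01 + 0.02 + 0.1 = 0.13.
Setting f'(k) = n+g+δ gives 0.43·k^(0.43−1) = 0.13, hence k_gold = (0.43/0.13)^(1/0.57) ≈ 8.1554.

k_gold ≈ 8.155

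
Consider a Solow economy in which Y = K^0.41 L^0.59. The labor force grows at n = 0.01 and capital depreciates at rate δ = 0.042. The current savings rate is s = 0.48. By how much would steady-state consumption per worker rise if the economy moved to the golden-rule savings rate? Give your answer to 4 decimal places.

Δc ≈ 0.0412

The effective depreciation rate is n + δ = 0.01 + 0.042 = 0.052.
Current steady state (s = 0.48): k* = (0.48/0.052)^(1/0.59) ≈ 43.2510, y* = 43.2510^0.41 ≈ 4.6855, c* = (1−0.48)·4.6855 ≈ 2.4365.
Setting f'(k) = n+δ gives 0.41·k^(0.41−1) = 0.052, hence k_gold = (0.41/0.052)^(1/0.59) ≈ 33.1106.
y_gold = 33.1106^0.41 ≈ 4.1994, c_gold = y_gold − 0.052·k_gold ≈ 2.4776.
Gain: Δc = 2.4776 − 2.4365 ≈ 0.0412.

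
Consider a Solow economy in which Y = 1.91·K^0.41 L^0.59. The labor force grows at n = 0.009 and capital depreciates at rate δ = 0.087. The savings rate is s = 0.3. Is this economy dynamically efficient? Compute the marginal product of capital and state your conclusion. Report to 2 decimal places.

dynamically efficient; MPK ≈ 0.13

The effective depreciation rate is n + δ = 0.009 + 0.087 = 0.096.
Steady-state k*: s·A·k^0.41 = 0.096·k gives k* = (0.3·1.91/0.096)^(1/0.59) ≈ 20.6565.
MPK = 0.41·1.91·20.6565^(-0.59) ≈ 0.1312.
MPK > n+δ = 0.096, so the economy is dynamically efficient (under-saving).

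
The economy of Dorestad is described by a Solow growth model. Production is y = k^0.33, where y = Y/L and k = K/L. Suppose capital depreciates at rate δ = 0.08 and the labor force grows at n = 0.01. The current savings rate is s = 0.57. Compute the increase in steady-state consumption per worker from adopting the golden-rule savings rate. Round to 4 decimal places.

The effective depreciation rate is n + δ = 0.01 + 0.08 = 0.09.
Current steady state (s = 0.57): k* = (0.57/0.09)^(1/0.67) ≈ 15.7205, y* = 15.7205^0.33 ≈ 2.4822, c* = (1−0.57)·2.4822 ≈ 1.0673.
At the golden rule the marginal product of capital equals n+δ: 0.33·k^(0.33−1) = 0.09. Solving, k_gold = (0.33/0.09)^(1/0.67) ≈ 6.9534.
y_gold = 6.9534^0.33 ≈ 1.8964, c_gold = y_gold − 0.09·k_gold ≈ 1.2706.
Gain: Δc = 1.2706 − 1.0673 ≈ 0.2032.

Δc ≈ 0.2032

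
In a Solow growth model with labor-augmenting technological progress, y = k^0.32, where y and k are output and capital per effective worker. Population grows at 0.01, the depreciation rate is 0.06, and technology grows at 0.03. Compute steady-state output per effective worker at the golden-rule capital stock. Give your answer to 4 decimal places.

Capital per effective worker breaks even when investment replaces (n + g + δ)·k; here n + g + δ = 0.1.
Setting f'(k) = n+g+δ gives 0.32·k^(0.32−1) = 0.1, hence k_gold = (0.32/0.1)^(1/0.68) ≈ 5.5318.
Output: y_gold = k_gold^0.32 = 5.5318^0.32 ≈ 1.7287.

y_gold ≈ 1.7287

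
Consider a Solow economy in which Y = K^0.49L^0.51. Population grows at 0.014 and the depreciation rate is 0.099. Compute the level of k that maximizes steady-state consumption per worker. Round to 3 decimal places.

n + δ = 0.014 + 0.099 = 0.113.
Setting f'(k) = n+δ gives 0.49·k^(0.49−1) = 0.113, hence k_gold = (0.49/0.113)^(1/0.51) ≈ 17.7521.

k_gold ≈ 17.752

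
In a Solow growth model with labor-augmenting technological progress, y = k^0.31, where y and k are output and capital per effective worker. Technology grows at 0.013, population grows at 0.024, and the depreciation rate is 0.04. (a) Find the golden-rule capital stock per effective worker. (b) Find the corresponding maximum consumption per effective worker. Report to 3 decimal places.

(a) k_gold ≈ 7.527; (b) c_gold ≈ 1.290

Capital per effective worker breaks even when investment replaces (n + g + δ)·k; here n + g + δ = 0.077.
Golden rule sets MPK = n+g+δ: 0.31·k^(0.31−1) = 0.077, so k_gold = (0.31/0.077)^(1/0.69) ≈ 7.5270.
y_gold = 7.5270^0.31 ≈ 1.8696; c_gold = y_gold − 0.077·k_gold ≈ 1.2900.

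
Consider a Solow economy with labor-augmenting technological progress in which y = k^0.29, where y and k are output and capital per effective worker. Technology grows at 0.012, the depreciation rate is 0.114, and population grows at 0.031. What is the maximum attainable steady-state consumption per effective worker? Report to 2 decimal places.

Break-even investment rate: n + g + δ = 0.031 + 0.012 + 0.114 = 0.157.
Maximizing c = f(k) − (n+g+δ)·k gives f'(k) = n+g+δ, i.e. 0.29·k^(0.29−1) = 0.157, so k_gold = (0.29/0.157)^(1/0.71) ≈ 2.3733.
y_gold = 2.3733^0.29 ≈ 1.2848.
c_gold = y_gold − (n+g+δ)·k_gold = 1.2848 − 0.157·2.3733 ≈ 0.9122.

c_gold ≈ 0.91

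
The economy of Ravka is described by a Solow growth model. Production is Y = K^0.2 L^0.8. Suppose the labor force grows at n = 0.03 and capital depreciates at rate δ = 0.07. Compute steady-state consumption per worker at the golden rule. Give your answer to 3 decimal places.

c_gold ≈ 0.951

n + δ = 0.03 + 0.07 = 0.1.
At the golden rule the marginal product of capital equals n+δ: 0.2·k^(0.2−1) = 0.1. Solving, k_gold = (0.2/0.1)^(1/0.8) ≈ 2.3784.
y_gold = 2.3784^0.2 ≈ 1.1892.
c_gold = y_gold − (n+δ)·k_gold = 1.1892 − 0.1·2.3784 ≈ 0.9514.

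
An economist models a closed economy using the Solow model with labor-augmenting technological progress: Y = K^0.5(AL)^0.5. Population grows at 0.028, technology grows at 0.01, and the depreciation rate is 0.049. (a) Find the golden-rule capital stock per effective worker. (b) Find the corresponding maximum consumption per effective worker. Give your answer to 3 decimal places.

n + g + δ = 0.028 + 0.01 + 0.049 = 0.087.
Maximizing c = f(k) − (n+g+δ)·k gives f'(k) = n+g+δ, i.e. 0.5·k^(0.5−1) = 0.087, so k_gold = (0.5/0.087)^(1/0.5) ≈ 33.0295.
y_gold = 33.0295^0.5 ≈ 5.7471; c_gold = y_gold − 0.087·k_gold ≈ 2.8736.

(a) k_gold ≈ 33.029; (b) c_gold ≈ 2.874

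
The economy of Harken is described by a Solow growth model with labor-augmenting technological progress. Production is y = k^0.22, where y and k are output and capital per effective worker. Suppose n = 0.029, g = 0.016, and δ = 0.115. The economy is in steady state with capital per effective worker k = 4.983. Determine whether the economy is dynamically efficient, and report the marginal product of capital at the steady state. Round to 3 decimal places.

Capital per effective worker breaks even when investment replaces (n + g + δ)·k; here n + g + δ = 0.16.
MPK = 0.22·k^(0.22−1) = 0.22·4.983^(-0.78) ≈ 0.0629.
MPK < 0.16, so the economy is dynamically inefficient (over-saving).

dynamically inefficient; MPK ≈ 0.063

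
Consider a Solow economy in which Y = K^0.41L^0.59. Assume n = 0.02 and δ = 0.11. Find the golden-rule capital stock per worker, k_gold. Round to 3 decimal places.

n + δ = 0.02 + 0.11 = 0.13.
Golden rule sets MPK = n+δ: 0.41·k^(0.41−1) = 0.13, so k_gold = (0.41/0.13)^(1/0.59) ≈ 7.0064.

k_gold ≈ 7.006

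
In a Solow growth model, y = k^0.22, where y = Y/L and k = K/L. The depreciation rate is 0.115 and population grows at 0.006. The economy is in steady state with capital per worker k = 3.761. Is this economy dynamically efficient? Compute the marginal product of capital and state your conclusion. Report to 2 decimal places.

Capital per worker breaks even when investment replaces (n + δ)·k; here n + δ = 0.121.
MPK = 0.22·k^(0.22−1) = 0.22·3.761^(-0.78) ≈ 0.0783.
MPK < 0.121, so the economy is dynamically inefficient (over-saving).

dynamically inefficient; MPK ≈ 0.08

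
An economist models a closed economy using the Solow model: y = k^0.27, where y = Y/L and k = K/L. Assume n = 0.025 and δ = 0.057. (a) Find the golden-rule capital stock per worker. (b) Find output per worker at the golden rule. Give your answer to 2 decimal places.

The effective depreciation rate is n + δ = 0.025 + 0.057 = 0.082.
Maximizing c = f(k) − (n+δ)·k gives f'(k) = n+δ, i.e. 0.27·k^(0.27−1) = 0.082, so k_gold = (0.27/0.082)^(1/0.73) ≈ 5.1165.
y_gold = 5.1165^0.27 ≈ 1.5539.

(a) k_gold ≈ 5.12; (b) y_gold ≈ 1.55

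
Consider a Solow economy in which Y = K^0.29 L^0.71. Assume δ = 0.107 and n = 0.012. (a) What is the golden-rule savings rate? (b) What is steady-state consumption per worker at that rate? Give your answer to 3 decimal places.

(a) s_gold = 0.290; (b) c_gold ≈ 1.022

Break-even investment rate: n + δ = 0.012 + 0.107 = 0.119.
For Cobb-Douglas, s_gold equals capital's share: s_gold = 0.29.
Golden rule sets MPK = n+δ: 0.29·k^(0.29−1) = 0.119, so k_gold = (0.29/0.119)^(1/0.71) ≈ 3.5064.
y_gold = 3.5064^0.29 ≈ 1.4388; c_gold = (1−0.29)·y_gold ≈ 1.0216.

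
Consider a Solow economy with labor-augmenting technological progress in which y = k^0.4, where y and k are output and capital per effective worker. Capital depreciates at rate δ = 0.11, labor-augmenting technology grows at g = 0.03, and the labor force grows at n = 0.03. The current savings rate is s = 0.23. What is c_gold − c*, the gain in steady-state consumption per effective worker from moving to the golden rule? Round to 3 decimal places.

Δc ≈ 0.120

Break-even investment rate: n + g + δ = 0.03 + 0.03 + 0.11 = 0.17.
Current steady state (s = 0.23): k* = (0.23/0.17)^(1/0.6) ≈ 1.6550, y* = 1.6550^0.4 ≈ 1.2233, c* = (1−0.23)·1.2233 ≈ 0.9419.
Setting f'(k) = n+g+δ gives 0.4·k^(0.4−1) = 0.17, hence k_gold = (0.4/0.17)^(1/0.6) ≈ 4.1625.
y_gold = 4.1625^0.4 ≈ 1.7691, c_gold = y_gold − 0.17·k_gold ≈ 1.0614.
Gain: Δc = 1.0614 − 0.9419 ≈ 0.1195.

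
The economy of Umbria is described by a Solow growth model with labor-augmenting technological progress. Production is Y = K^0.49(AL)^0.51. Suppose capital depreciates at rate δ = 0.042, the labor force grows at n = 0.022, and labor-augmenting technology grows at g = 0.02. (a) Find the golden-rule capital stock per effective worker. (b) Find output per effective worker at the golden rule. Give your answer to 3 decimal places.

(a) k_gold ≈ 31.754; (b) y_gold ≈ 5.444

Capital per effective worker breaks even when investment replaces (n + g + δ)·k; here n + g + δ = 0.084.
At the golden rule the marginal product of capital equals n+g+δ: 0.49·k^(0.49−1) = 0.084. Solving, k_gold = (0.49/0.084)^(1/0.51) ≈ 31.7539.
y_gold = 31.7539^0.49 ≈ 5.4435.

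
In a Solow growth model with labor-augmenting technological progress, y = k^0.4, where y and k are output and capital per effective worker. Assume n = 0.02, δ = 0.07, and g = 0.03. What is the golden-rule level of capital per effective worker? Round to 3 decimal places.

k_gold ≈ 7.438

The effective depreciation rate is n + g + δ = 0.02 + 0.03 + 0.07 = 0.12.
Setting f'(k) = n+g+δ gives 0.4·k^(0.4−1) = 0.12, hence k_gold = (0.4/0.12)^(1/0.6) ≈ 7.4381.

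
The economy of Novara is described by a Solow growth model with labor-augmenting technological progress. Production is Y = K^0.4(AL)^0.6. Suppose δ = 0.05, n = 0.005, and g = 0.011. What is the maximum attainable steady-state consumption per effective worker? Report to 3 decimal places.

c_gold ≈ 1.994

The effective depreciation rate is n + g + δ = 0.005 + 0.011 + 0.05 = 0.066.
Setting f'(k) = n+g+δ gives 0.4·k^(0.4−1) = 0.066, hence k_gold = (0.4/0.066)^(1/0.6) ≈ 20.1462.
y_gold = 20.1462^0.4 ≈ 3.3241.
c_gold = y_gold − (n+g+δ)·k_gold = 3.3241 − 0.066·20.1462 ≈ 1.9945.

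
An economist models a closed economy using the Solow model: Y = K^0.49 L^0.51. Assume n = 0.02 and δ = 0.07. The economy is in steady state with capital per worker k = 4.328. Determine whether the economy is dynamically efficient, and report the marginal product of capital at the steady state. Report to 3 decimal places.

The effective depreciation rate is n + δ = 0.02 + 0.07 = 0.09.
MPK = 0.49·k^(0.49−1) = 0.49·4.328^(-0.51) ≈ 0.2321.
MPK > 0.09, so the economy is dynamically efficient (under-saving).

dynamically efficient; MPK ≈ 0.232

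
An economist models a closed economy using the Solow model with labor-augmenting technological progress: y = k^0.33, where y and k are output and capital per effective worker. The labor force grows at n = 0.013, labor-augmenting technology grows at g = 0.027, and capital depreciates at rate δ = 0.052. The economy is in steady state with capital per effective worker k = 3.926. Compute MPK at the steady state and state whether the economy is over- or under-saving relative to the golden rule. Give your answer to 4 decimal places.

Break-even investment rate: n + g + δ = 0.013 + 0.027 + 0.052 = 0.092.
MPK = 0.33·k^(0.33−1) = 0.33·3.926^(-0.67) ≈ 0.1320.
MPK > 0.092, so the economy is dynamically efficient (under-saving).

under-saving; MPK ≈ 0.1320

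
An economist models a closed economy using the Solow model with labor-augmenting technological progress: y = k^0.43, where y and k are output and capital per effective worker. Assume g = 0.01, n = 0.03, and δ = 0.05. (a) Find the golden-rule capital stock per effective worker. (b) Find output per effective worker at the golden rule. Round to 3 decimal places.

Capital per effective worker breaks even when investment replaces (n + g + δ)·k; here n + g + δ = 0.09.
Maximizing c = f(k) − (n+g+δ)·k gives f'(k) = n+g+δ, i.e. 0.43·k^(0.43−1) = 0.09, so k_gold = (0.43/0.09)^(1/0.57) ≈ 15.5462.
y_gold = 15.5462^0.43 ≈ 3.2539.

(a) k_gold ≈ 15.546; (b) y_gold ≈ 3.254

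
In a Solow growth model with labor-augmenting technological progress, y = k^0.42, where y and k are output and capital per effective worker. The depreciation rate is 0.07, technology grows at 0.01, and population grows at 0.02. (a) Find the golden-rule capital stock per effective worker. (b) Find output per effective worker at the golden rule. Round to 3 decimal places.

Break-even investment rate: n + g + δ = 0.02 + 0.01 + 0.07 = 0.1.
Setting f'(k) = n+g+δ gives 0.42·k^(0.42−1) = 0.1, hence k_gold = (0.42/0.1)^(1/0.58) ≈ 11.8732.
y_gold = 11.8732^0.42 ≈ 2.8270.

(a) k_gold ≈ 11.873; (b) y_gold ≈ 2.827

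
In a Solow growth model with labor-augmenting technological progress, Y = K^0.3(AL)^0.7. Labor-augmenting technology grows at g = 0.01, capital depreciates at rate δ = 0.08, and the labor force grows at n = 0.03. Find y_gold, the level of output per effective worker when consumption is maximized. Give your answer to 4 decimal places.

n + g + δ = 0.03 + 0.01 + 0.08 = 0.12.
Setting f'(k) = n+g+δ gives 0.3·k^(0.3−1) = 0.12, hence k_gold = (0.3/0.12)^(1/0.7) ≈ 3.7024.
Output: y_gold = k_gold^0.3 = 3.7024^0.3 ≈ 1.4810.

y_gold ≈ 1.4810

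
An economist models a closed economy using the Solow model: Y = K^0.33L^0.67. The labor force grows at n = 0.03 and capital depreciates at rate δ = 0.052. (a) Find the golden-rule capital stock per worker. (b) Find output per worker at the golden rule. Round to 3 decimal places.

(a) k_gold ≈ 7.990; (b) y_gold ≈ 1.985

n + δ = 0.03 + 0.052 = 0.082.
Setting f'(k) = n+δ gives 0.33·k^(0.33−1) = 0.082, hence k_gold = (0.33/0.082)^(1/0.67) ≈ 7.9898.
y_gold = 7.9898^0.33 ≈ 1.9854.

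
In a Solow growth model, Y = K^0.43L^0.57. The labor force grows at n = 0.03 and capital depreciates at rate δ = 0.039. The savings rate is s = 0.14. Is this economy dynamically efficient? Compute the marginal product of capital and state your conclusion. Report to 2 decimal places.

n + δ = 0.03 + 0.039 = 0.069.
Steady-state k*: s·k^0.43 = 0.069·k gives k* = (0.14/0.069)^(1/0.57) ≈ 3.4601.
MPK = 0.43·3.4601^(-0.57) ≈ 0.2119.
MPK > n+δ = 0.069, so the economy is dynamically efficient (under-saving).

dynamically efficient; MPK ≈ 0.21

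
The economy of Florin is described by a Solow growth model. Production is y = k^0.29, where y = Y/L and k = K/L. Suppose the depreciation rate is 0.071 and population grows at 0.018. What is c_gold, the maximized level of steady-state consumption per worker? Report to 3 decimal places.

Break-even investment rate: n + δ = 0.018 + 0.071 = 0.089.
At the golden rule the marginal product of capital equals n+δ: 0.29·k^(0.29−1) = 0.089. Solving, k_gold = (0.29/0.089)^(1/0.71) ≈ 5.2789.
y_gold = 5.2789^0.29 ≈ 1.6201.
c_gold = y_gold − (n+δ)·k_gold = 1.6201 − 0.089·5.2789 ≈ 1.1503.

c_gold ≈ 1.150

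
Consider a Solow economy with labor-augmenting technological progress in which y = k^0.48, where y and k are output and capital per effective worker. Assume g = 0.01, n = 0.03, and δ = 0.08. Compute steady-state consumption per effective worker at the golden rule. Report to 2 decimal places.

c_gold ≈ 1.87

Capital per effective worker breaks even when investment replaces (n + g + δ)·k; here n + g + δ = 0.12.
At the golden rule the marginal product of capital equals n+g+δ: 0.48·k^(0.48−1) = 0.12. Solving, k_gold = (0.48/0.12)^(1/0.52) ≈ 14.3816.
y_gold = 14.3816^0.48 ≈ 3.5954.
c_gold = y_gold − (n+g+δ)·k_gold = 3.5954 − 0.12·14.3816 ≈ 1.8696.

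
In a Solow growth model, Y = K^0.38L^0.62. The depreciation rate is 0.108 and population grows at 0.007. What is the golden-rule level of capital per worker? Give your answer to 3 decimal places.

n + δ = 0.007 + 0.108 = 0.115.
Setting f'(k) = n+δ gives 0.38·k^(0.38−1) = 0.115, hence k_gold = (0.38/0.115)^(1/0.62) ≈ 6.8744.

k_gold ≈ 6.874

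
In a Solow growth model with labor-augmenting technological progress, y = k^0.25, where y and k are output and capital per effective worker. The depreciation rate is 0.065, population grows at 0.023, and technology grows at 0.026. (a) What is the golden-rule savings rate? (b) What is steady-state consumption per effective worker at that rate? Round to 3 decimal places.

n + g + δ = 0.023 + 0.026 + 0.065 = 0.114.
For Cobb-Douglas, s_gold equals capital's share: s_gold = 0.25.
At the golden rule the marginal product of capital equals n+g+δ: 0.25·k^(0.25−1) = 0.114. Solving, k_gold = (0.25/0.114)^(1/0.75) ≈ 2.8491.
y_gold = 2.8491^0.25 ≈ 1.2992; c_gold = (1−0.25)·y_gold ≈ 0.9744.

(a) s_gold = 0.250; (b) c_gold ≈ 0.974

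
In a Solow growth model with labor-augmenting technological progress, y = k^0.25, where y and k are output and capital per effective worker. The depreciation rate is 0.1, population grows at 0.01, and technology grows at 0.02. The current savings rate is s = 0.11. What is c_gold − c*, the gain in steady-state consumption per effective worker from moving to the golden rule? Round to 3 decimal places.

Δc ≈ 0.091

The effective depreciation rate is n + g + δ = 0.01 + 0.02 + 0.1 = 0.13.
Current steady state (s = 0.11): k* = (0.11/0.13)^(1/0.75) ≈ 0.8003, y* = 0.8003^0.25 ≈ 0.9458, c* = (1−0.11)·0.9458 ≈ 0.8418.
Maximizing c = f(k) − (n+g+δ)·k gives f'(k) = n+g+δ, i.e. 0.25·k^(0.25−1) = 0.13, so k_gold = (0.25/0.13)^(1/0.75) ≈ 2.3915.
y_gold = 2.3915^0.25 ≈ 1.2436, c_gold = y_gold − 0.13·k_gold ≈ 0.9327.
Gain: Δc = 0.9327 − 0.8418 ≈ 0.0909.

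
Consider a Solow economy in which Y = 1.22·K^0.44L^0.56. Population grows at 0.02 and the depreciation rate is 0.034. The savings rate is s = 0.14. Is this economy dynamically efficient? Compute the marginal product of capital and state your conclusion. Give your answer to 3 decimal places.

dynamically efficient; MPK ≈ 0.170

Break-even investment rate: n + δ = 0.02 + 0.034 = 0.054.
Steady-state k*: s·A·k^0.44 = 0.054·k gives k* = (0.14·1.22/0.054)^(1/0.56) ≈ 7.8167.
MPK = 0.44·1.22·7.8167^(-0.56) ≈ 0.1697.
MPK > n+δ = 0.054, so the economy is dynamically efficient (under-saving).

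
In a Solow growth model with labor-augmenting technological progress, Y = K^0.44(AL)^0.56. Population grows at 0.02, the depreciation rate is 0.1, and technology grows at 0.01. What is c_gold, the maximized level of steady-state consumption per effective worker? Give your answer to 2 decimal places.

c_gold ≈ 1.46

n + g + δ = 0.02 + 0.01 + 0.1 = 0.13.
At the golden rule the marginal product of capital equals n+g+δ: 0.44·k^(0.44−1) = 0.13. Solving, k_gold = (0.44/0.13)^(1/0.56) ≈ 8.8217.
y_gold = 8.8217^0.44 ≈ 2.6064.
c_gold = y_gold − (n+g+δ)·k_gold = 2.6064 − 0.13·8.8217 ≈ 1.4596.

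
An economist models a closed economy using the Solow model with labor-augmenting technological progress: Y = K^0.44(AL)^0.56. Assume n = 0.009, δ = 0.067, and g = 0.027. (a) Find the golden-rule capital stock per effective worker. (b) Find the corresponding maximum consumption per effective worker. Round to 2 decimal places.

n + g + δ = 0.009 + 0.027 + 0.067 = 0.103.
Setting f'(k) = n+g+δ gives 0.44·k^(0.44−1) = 0.103, hence k_gold = (0.44/0.103)^(1/0.56) ≈ 13.3690.
y_gold = 13.3690^0.44 ≈ 3.1296; c_gold = y_gold − 0.103·k_gold ≈ 1.7526.

(a) k_gold ≈ 13.37; (b) c_gold ≈ 1.75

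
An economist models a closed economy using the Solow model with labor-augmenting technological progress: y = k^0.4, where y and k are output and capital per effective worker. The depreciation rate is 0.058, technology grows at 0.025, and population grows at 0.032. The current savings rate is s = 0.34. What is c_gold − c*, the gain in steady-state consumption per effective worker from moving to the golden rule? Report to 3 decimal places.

The effective depreciation rate is n + g + δ = 0.032 + 0.025 + 0.058 = 0.115.
Current steady state (s = 0.34): k* = (0.34/0.115)^(1/0.6) ≈ 6.0903, y* = 6.0903^0.4 ≈ 2.0599, c* = (1−0.34)·2.0599 ≈ 1.3596.
Golden rule sets MPK = n+g+δ: 0.4·k^(0.4−1) = 0.115, so k_gold = (0.4/0.115)^(1/0.6) ≈ 7.9849.
y_gold = 7.9849^0.4 ≈ 2.2957, c_gold = y_gold − 0.115·k_gold ≈ 1.3774.
Gain: Δc = 1.3774 − 1.3596 ≈ 0.0178.

Δc ≈ 0.018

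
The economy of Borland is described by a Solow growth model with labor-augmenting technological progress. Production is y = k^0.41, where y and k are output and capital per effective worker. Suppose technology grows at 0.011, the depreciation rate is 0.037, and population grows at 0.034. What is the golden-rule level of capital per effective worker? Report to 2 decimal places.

k_gold ≈ 15.30

n + g + δ = 0.034 + 0.011 + 0.037 = 0.082.
Setting f'(k) = n+g+δ gives 0.41·k^(0.41−1) = 0.082, hence k_gold = (0.41/0.082)^(1/0.59) ≈ 15.3001.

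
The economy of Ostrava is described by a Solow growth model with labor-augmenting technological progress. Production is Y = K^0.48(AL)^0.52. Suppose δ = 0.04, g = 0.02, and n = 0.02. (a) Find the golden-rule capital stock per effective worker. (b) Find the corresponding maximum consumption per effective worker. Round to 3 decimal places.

n + g + δ = 0.02 + 0.02 + 0.04 = 0.08.
At the golden rule the marginal product of capital equals n+g+δ: 0.48·k^(0.48−1) = 0.08. Solving, k_gold = (0.48/0.08)^(1/0.52) ≈ 31.3650.
y_gold = 31.3650^0.48 ≈ 5.2275; c_gold = y_gold − 0.08·k_gold ≈ 2.7183.

(a) k_gold ≈ 31.365; (b) c_gold ≈ 2.718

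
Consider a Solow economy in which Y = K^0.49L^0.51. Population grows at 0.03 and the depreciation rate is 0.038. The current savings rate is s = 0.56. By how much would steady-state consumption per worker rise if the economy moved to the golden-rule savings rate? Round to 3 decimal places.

Δc ≈ 0.065

n + δ = 0.03 + 0.038 = 0.068.
Current steady state (s = 0.56): k* = (0.56/0.068)^(1/0.51) ≈ 62.4380, y* = 62.4380^0.49 ≈ 7.5818, c* = (1−0.56)·7.5818 ≈ 3.3360.
At the golden rule the marginal product of capital equals n+δ: 0.49·k^(0.49−1) = 0.068. Solving, k_gold = (0.49/0.068)^(1/0.51) ≈ 48.0551.
y_gold = 48.0551^0.49 ≈ 6.6689, c_gold = y_gold − 0.068·k_gold ≈ 3.4011.
Gain: Δc = 3.4011 − 3.3360 ≈ 0.0651.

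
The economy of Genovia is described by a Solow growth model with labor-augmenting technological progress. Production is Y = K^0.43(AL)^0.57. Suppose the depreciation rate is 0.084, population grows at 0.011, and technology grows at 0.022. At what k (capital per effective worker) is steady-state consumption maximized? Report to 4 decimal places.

Break-even investment rate: n + g + δ = 0.011 + 0.022 + 0.084 = 0.117.
Setting f'(k) = n+g+δ gives 0.43·k^(0.43−1) = 0.117, hence k_gold = (0.43/0.117)^(1/0.57) ≈ 9.8112.

k_gold ≈ 9.8112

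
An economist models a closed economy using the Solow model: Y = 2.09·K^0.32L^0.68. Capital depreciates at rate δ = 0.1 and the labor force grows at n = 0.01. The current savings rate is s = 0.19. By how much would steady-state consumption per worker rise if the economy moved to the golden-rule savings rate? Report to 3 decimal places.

The effective depreciation rate is n + δ = 0.01 + 0.1 = 0.11.
Current steady state (s = 0.19): k* = (0.19·2.09/0.11)^(1/0.68) ≈ 6.6049, y* = 2.09·6.6049^0.32 ≈ 3.8239, c* = (1−0.19)·3.8239 ≈ 3.0973.
Maximizing c = f(k) − (n+δ)·k gives f'(k) = n+δ, i.e. 0.32·2.09·k^(0.32−1) = 0.11, so k_gold = (0.32·2.09/0.11)^(1/0.68) ≈ 14.2167.
y_gold = 2.09·14.2167^0.32 ≈ 4.8870, c_gold = y_gold − 0.11·k_gold ≈ 3.3232.
Gain: Δc = 3.3232 − 3.0973 ≈ 0.2258.

Δc ≈ 0.226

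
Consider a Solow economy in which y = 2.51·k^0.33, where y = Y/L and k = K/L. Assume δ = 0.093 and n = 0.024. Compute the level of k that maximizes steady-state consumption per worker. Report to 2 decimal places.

Capital per worker breaks even when investment replaces (n + δ)·k; here n + δ = 0.117.
Maximizing c = f(k) − (n+δ)·k gives f'(k) = n+δ, i.e. 0.33·2.51·k^(0.33−1) = 0.117, so k_gold = (0.33·2.51/0.117)^(1/0.67) ≈ 18.5635.

k_gold ≈ 18.56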